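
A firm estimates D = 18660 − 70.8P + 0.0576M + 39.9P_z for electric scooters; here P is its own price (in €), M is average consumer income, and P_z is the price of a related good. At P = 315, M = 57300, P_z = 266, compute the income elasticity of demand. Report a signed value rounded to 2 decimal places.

At the given values, D = 18660 − 70.8(315) + 0.0576(57300) + 39.9(266) = 10271.88.
∂D/∂M = 0.0576.
E = (0.0576) × (57300/10271.88) = 0.3213…

0.32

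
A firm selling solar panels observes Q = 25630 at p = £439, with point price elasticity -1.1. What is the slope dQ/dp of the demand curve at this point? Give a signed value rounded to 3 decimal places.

-64.221

Ed = (dQ/dp)·(p/Q) ⇒ dQ/dp = Ed·Q/p = (-1.1)·25630/439 = -64.22095…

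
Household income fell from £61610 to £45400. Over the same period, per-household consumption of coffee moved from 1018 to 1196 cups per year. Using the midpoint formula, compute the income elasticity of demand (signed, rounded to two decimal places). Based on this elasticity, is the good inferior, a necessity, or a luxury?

%ΔQ = (1196 − 1018)/[( 1018 + 1196)/2] = 178/1107 = 0.160794…
%ΔIncome = (45400 − 61610)/[( 61610 + 45400)/2] = -16210/53505 = -0.302962…
E_income = (178/1107) / (-16210/53505) = -0.5307…
E_income < 0 ⇒ inferior good.

-0.53; inferior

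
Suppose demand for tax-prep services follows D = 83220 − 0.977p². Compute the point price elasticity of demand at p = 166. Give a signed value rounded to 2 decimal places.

dD/dp = −2·0.977·p = -324.364. At p = 166, D = 56297.788.
Ed = (dD/dp)·(p/D) = (-324.364) × (166/56297.788) = -0.9564…

-0.96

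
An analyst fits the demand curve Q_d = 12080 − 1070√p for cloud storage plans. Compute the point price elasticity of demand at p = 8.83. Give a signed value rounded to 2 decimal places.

-0.18

dQ_d/dp = −1070/(2√p) = -180.042. At p = 8.83, Q_d = 8900.46.
Ed = (dQ_d/dp)·(p/Q_d) = (-180.042) × (8.83/8900.46) = -0.1786…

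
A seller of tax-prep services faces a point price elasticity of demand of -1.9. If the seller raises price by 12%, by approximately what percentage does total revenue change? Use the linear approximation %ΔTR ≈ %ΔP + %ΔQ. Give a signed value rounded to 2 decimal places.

-10.80%

%ΔQ ≈ Ed × %ΔP = (-1.9) × (+12%) = -22.8000%
%ΔTR ≈ %ΔP + %ΔQ = (+12%) + (-22.8000%) = -10.8000%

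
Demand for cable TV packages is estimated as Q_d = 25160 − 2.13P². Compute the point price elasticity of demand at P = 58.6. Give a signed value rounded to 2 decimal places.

dQ_d/dP = −2·2.13·P = -249.636. At P = 58.6, Q_d = 17845.6652.
Ed = (dQ_d/dP)·(P/Q_d) = (-249.636) × (58.6/17845.6652) = -0.8197…

-0.82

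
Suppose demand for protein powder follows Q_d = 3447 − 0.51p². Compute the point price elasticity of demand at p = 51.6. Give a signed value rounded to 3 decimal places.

-1.300

dQ_d/dp = −2·0.51·p = -52.632. At p = 51.6, Q_d = 2089.0944.
Ed = (dQ_d/dp)·(p/Q_d) = (-52.632) × (51.6/2089.0944) = -1.29999…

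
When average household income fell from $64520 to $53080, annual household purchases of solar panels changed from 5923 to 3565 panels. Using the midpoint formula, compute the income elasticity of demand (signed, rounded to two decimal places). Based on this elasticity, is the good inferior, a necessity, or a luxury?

%ΔQ = (3565 − 5923)/[( 5923 + 3565)/2] = -2358/4744 = -0.497048…
%ΔIncome = (53080 − 64520)/[( 64520 + 53080)/2] = -11440/58800 = -0.194557…
E_income = (-2358/4744) / (-11440/58800) = 2.5547…
E_income > 1 ⇒ normal good, luxury.

2.55; luxury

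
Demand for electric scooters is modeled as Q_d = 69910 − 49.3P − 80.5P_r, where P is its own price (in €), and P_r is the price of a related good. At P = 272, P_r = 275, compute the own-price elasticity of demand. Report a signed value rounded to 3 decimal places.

-0.390

At the given values, Q_d = 69910 − 49.3(272) − 80.5(275) = 34362.9.
∂Q_d/∂P = −49.3.
E = (-49.3) × (272/34362.9) = -0.39023…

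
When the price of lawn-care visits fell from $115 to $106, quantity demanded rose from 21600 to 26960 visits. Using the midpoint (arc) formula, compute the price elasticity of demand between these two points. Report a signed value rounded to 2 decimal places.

-2.71

%ΔQ = (26960 − 21600) / [(21600 + 26960)/2] = 5360/24280 = 0.220757…
%ΔP = (106 − 115) / [(115 + 106)/2] = -9/110.5 = -0.081447…
Arc Ed = %ΔQ / %ΔP = (5360/24280) / (-9/110.5) = -2.7104…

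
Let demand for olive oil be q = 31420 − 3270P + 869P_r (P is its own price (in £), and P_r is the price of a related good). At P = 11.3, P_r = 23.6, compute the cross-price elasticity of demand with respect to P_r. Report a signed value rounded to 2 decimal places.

1.37

At the given values, q = 31420 − 3270(11.3) + 869(23.6) = 14977.4.
∂q/∂P_r = 869.
E = (869) × (23.6/14977.4) = 1.3692…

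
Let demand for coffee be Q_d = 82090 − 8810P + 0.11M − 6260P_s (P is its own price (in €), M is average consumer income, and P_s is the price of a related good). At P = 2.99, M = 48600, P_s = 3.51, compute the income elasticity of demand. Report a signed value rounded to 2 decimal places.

0.14

At the given values, Q_d = 82090 − 8810(2.99) + 0.11(48600) − 6260(3.51) = 39121.5.
∂Q_d/∂M = 0.11.
E = (0.11) × (48600/39121.5) = 0.1366…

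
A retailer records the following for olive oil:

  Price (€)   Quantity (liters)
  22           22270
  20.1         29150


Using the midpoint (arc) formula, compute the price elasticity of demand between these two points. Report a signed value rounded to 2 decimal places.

%ΔQ = (29150 − 22270) / [(22270 + 29150)/2] = 6880/25710 = 0.267600…
%ΔP = (20.1 − 22) / [(22 + 20.1)/2] = -1.9/21.05 = -0.090261…
Arc Ed = %ΔQ / %ΔP = (6880/25710) / (-1.9/21.05) = -2.9647…

-2.96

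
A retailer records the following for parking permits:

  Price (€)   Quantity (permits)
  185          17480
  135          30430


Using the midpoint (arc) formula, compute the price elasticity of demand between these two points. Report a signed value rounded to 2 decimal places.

%ΔQ = (30430 − 17480) / [(17480 + 30430)/2] = 12950/23955 = 0.540596…
%ΔP = (135 − 185) / [(185 + 135)/2] = -50/160 = -0.3125
Arc Ed = %ΔQ / %ΔP = (12950/23955) / (-50/160) = -1.7299…

-1.73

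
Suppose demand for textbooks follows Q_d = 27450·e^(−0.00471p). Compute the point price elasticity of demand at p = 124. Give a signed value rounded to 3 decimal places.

dQ_d/dp = −0.00471·Q_d = -72.0971. At p = 124, Q_d = 15307.2.
Ed = (dQ_d/dp)·(p/Q_d) = (-72.0971) × (124/15307.2) = -0.58404

-0.584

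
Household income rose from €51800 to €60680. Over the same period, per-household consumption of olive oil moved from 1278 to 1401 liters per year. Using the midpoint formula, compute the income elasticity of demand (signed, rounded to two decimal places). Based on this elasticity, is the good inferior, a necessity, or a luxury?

%ΔQ = (1401 − 1278)/[( 1278 + 1401)/2] = 123/1339.5 = 0.091825…
%ΔIncome = (60680 − 51800)/[( 51800 + 60680)/2] = 8880/56240 = 0.157894…
E_income = (123/1339.5) / (8880/56240) = 0.5815…
0 < E_income < 1 ⇒ normal good, necessity.

0.58; necessity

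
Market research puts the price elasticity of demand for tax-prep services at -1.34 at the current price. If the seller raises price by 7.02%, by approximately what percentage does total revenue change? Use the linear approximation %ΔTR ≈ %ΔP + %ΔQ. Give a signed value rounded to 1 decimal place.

%ΔQ ≈ Ed × %ΔP = (-1.34) × (+7.02%) = -9.4068%
%ΔTR ≈ %ΔP + %ΔQ = (+7.02%) + (-9.4068%) = -2.3868%

-2.4%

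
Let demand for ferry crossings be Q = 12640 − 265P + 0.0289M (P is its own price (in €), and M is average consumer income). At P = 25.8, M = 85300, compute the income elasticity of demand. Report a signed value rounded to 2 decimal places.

0.30

At the given values, Q = 12640 − 265(25.8) + 0.0289(85300) = 8268.17.
∂Q/∂M = 0.0289.
E = (0.0289) × (85300/8268.17) = 0.2981…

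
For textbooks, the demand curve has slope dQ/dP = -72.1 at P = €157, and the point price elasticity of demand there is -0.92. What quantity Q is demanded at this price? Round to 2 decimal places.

Ed = (dQ/dP)·(P/Q) ⇒ Q = (dQ/dP)·P/Ed = (-72.1)·157/(-0.92) = 12304.0217…

12304.02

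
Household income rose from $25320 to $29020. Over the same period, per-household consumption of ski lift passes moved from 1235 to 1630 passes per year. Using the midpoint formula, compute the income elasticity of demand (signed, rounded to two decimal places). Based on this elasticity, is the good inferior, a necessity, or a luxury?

%ΔQ = (1630 − 1235)/[( 1235 + 1630)/2] = 395/1432.5 = 0.275741…
%ΔIncome = (29020 − 25320)/[( 25320 + 29020)/2] = 3700/27170 = 0.136179…
E_income = (395/1432.5) / (3700/27170) = 2.0248…
E_income > 1 ⇒ normal good, luxury.

2.02; luxury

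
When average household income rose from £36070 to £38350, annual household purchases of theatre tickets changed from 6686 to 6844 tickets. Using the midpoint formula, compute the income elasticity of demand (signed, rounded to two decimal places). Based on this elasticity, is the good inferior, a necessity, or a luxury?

%ΔQ = (6844 − 6686)/[( 6686 + 6844)/2] = 158/6765 = 0.023355…
%ΔIncome = (38350 − 36070)/[( 36070 + 38350)/2] = 2280/37210 = 0.061273…
E_income = (158/6765) / (2280/37210) = 0.3811…
0 < E_income < 1 ⇒ normal good, necessity.

0.38; necessity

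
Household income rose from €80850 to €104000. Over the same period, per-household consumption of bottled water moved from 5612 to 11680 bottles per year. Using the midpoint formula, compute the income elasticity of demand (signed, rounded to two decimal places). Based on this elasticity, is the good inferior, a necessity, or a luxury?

%ΔQ = (11680 − 5612)/[( 5612 + 11680)/2] = 6068/8646 = 0.701827…
%ΔIncome = (104000 − 80850)/[( 80850 + 104000)/2] = 23150/92425 = 0.250473…
E_income = (6068/8646) / (23150/92425) = 2.8020…
E_income > 1 ⇒ normal good, luxury.

2.80; luxury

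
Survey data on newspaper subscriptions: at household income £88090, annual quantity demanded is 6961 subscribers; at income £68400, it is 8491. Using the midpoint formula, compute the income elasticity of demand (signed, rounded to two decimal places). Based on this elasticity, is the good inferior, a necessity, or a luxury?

-0.79; inferior

%ΔQ = (8491 − 6961)/[( 6961 + 8491)/2] = 1530/7726 = 0.198032…
%ΔIncome = (68400 − 88090)/[( 88090 + 68400)/2] = -19690/78245 = -0.251645…
E_income = (1530/7726) / (-19690/78245) = -0.7869…
E_income < 0 ⇒ inferior good.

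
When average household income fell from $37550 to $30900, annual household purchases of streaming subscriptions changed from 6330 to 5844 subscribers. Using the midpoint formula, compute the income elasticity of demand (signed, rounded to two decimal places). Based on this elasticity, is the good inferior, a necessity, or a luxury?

%ΔQ = (5844 − 6330)/[( 6330 + 5844)/2] = -486/6087 = -0.079842…
%ΔIncome = (30900 − 37550)/[( 37550 + 30900)/2] = -6650/34225 = -0.194302…
E_income = (-486/6087) / (-6650/34225) = 0.4109…
0 < E_income < 1 ⇒ normal good, necessity.

0.41; necessity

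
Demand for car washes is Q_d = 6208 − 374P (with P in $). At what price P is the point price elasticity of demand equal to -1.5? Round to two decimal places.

9.96

Ed = −374P/(6208 − 374P). Set this equal to -1.5:
374P = 1.5·(6208 − 374P) ⇒ 374P(1 + 1.5) = 1.5·6208
P = 1.5·6208 / (374·2.5) = 9.9593…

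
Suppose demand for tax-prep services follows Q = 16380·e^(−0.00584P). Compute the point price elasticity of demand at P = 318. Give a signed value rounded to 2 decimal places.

dQ/dP = −0.00584·Q = -14.9345. At P = 318, Q = 2557.27.
Ed = (dQ/dP)·(P/Q) = (-14.9345) × (318/2557.27) = -1.8571…

-1.86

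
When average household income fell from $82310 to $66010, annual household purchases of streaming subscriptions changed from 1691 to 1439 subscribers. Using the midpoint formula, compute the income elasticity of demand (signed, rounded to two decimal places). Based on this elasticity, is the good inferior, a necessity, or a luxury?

%ΔQ = (1439 − 1691)/[( 1691 + 1439)/2] = -252/1565 = -0.161022…
%ΔIncome = (66010 − 82310)/[( 82310 + 66010)/2] = -16300/74160 = -0.219795…
E_income = (-252/1565) / (-16300/74160) = 0.7326…
0 < E_income < 1 ⇒ normal good, necessity.

0.73; necessity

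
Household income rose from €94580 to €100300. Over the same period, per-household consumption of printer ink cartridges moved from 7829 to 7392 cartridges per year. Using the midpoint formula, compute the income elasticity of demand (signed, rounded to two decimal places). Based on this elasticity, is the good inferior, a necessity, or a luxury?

%ΔQ = (7392 − 7829)/[( 7829 + 7392)/2] = -437/7610.5 = -0.057420…
%ΔIncome = (100300 − 94580)/[( 94580 + 100300)/2] = 5720/97440 = 0.058702…
E_income = (-437/7610.5) / (5720/97440) = -0.9781…
E_income < 0 ⇒ inferior good.

-0.98; inferior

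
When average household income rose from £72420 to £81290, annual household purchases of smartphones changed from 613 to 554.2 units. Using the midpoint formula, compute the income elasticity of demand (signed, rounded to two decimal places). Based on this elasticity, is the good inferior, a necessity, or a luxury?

%ΔQ = (554.2 − 613)/[( 613 + 554.2)/2] = -58.8/583.6 = -0.100753…
%ΔIncome = (81290 − 72420)/[( 72420 + 81290)/2] = 8870/76855 = 0.115412…
E_income = (-58.8/583.6) / (8870/76855) = -0.8729…
E_income < 0 ⇒ inferior good.

-0.87; inferior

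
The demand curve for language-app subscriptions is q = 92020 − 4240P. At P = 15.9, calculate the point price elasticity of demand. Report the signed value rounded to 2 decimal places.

dq/dP = −4240. At P = 15.9, q = 92020 − 4240(15.9) = 24604.
Ed = (dq/dP)·(P/q) = −4240 × (15.9/24604) = -2.7400…

-2.74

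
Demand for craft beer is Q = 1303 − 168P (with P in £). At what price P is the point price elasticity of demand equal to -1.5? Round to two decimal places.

Ed = −168P/(1303 − 168P). Set this equal to -1.5:
168P = 1.5·(1303 − 168P) ⇒ 168P(1 + 1.5) = 1.5·1303
P = 1.5·1303 / (168·2.5) = 4.6535…

4.65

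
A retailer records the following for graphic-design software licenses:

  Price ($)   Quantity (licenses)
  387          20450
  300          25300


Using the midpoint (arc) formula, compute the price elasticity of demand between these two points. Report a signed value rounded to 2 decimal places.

%ΔQ = (25300 − 20450) / [(20450 + 25300)/2] = 4850/22875 = 0.212021…
%ΔP = (300 − 387) / [(387 + 300)/2] = -87/343.5 = -0.253275…
Arc Ed = %ΔQ / %ΔP = (4850/22875) / (-87/343.5) = -0.8371…

-0.84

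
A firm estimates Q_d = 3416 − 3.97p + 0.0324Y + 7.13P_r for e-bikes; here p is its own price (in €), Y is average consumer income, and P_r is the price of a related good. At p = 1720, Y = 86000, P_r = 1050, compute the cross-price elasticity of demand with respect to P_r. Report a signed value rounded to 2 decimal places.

At the given values, Q_d = 3416 − 3.97(1720) + 0.0324(86000) + 7.13(1050) = 6860.5.
∂Q_d/∂P_r = 7.13.
E = (7.13) × (1050/6860.5) = 1.0912…

1.09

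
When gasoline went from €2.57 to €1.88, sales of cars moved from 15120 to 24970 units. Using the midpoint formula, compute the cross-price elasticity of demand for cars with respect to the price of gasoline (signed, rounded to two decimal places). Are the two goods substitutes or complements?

-1.58; complements

%ΔQ_{cars} = (24970 − 15120)/avg = 9850/20045 = 0.491394…
%ΔP_{gasoline} = (1.88 − 2.57)/avg = -0.69/2.225 = -0.310112…
E_cross = (9850/20045) / (-0.69/2.225) = -1.5845…
E_cross < 0 ⇒ the goods are complements.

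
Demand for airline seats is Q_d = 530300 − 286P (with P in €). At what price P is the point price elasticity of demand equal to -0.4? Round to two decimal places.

529.77

Ed = −286P/(530300 − 286P). Set this equal to -0.4:
286P = 0.4·(530300 − 286P) ⇒ 286P(1 + 0.4) = 0.4·530300
P = 0.4·530300 / (286·1.4) = 529.7702…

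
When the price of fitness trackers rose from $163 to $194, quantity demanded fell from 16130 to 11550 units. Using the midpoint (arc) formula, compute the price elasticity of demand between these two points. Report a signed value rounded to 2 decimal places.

%ΔQ = (11550 − 16130) / [(16130 + 11550)/2] = -4580/13840 = -0.330924…
%ΔP = (194 − 163) / [(163 + 194)/2] = 31/178.5 = 0.173669…
Arc Ed = %ΔQ / %ΔP = (-4580/13840) / (31/178.5) = -1.9054…

-1.91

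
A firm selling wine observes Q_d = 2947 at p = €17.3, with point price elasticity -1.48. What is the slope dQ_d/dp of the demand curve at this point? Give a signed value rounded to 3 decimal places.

Ed = (dQ_d/dp)·(p/Q_d) ⇒ dQ_d/dp = Ed·Q_d/p = (-1.48)·2947/17.3 = -252.11329…

-252.113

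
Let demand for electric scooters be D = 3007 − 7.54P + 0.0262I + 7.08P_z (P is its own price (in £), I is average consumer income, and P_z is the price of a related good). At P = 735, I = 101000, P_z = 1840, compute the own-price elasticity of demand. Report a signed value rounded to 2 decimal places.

At the given values, D = 3007 − 7.54(735) + 0.0262(101000) + 7.08(1840) = 13138.5.
∂D/∂P = −7.54.
E = (-7.54) × (735/13138.5) = -0.4218…

-0.42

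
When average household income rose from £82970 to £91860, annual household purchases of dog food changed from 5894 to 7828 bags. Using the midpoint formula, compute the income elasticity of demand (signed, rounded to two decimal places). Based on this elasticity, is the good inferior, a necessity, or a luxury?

2.77; luxury

%ΔQ = (7828 − 5894)/[( 5894 + 7828)/2] = 1934/6861 = 0.281883…
%ΔIncome = (91860 − 82970)/[( 82970 + 91860)/2] = 8890/87415 = 0.101698…
E_income = (1934/6861) / (8890/87415) = 2.7717…
E_income > 1 ⇒ normal good, luxury.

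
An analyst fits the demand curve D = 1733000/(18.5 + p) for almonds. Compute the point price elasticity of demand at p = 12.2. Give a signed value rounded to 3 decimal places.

dD/dp = −1733000/(18.5 + p)² = -1838.75. At p = 12.2, D = 56449.5.
Ed = (dD/dp)·(p/D) = (-1838.75) × (12.2/56449.5) = -0.39739…

-0.397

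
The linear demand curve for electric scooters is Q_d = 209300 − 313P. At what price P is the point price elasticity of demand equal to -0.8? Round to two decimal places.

Ed = −313P/(209300 − 313P). Set this equal to -0.8:
313P = 0.8·(209300 − 313P) ⇒ 313P(1 + 0.8) = 0.8·209300
P = 0.8·209300 / (313·1.8) = 297.1955…

297.20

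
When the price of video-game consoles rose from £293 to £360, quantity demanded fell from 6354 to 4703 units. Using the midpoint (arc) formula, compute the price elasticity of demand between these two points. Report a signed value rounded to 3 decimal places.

-1.455

%ΔQ = (4703 − 6354) / [(6354 + 4703)/2] = -1651/5528.5 = -0.298634…
%ΔP = (360 − 293) / [(293 + 360)/2] = 67/326.5 = 0.205206…
Arc Ed = %ΔQ / %ΔP = (-1651/5528.5) / (67/326.5) = -1.45528…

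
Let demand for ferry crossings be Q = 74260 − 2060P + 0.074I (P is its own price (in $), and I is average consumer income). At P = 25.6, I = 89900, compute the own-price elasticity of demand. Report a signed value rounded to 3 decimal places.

At the given values, Q = 74260 − 2060(25.6) + 0.074(89900) = 28176.6.
∂Q/∂P = −2060.
E = (-2060) × (25.6/28176.6) = -1.87162…

-1.872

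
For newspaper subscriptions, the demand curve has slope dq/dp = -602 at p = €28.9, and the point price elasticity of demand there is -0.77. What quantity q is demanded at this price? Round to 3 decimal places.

Ed = (dq/dp)·(p/q) ⇒ q = (dq/dp)·p/Ed = (-602)·28.9/(-0.77) = 22594.54545…

22594.545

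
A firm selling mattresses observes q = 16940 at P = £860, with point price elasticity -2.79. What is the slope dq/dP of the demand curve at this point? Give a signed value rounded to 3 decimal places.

Ed = (dq/dP)·(P/q) ⇒ dq/dP = Ed·q/P = (-2.79)·16940/860 = -54.95651…

-54.957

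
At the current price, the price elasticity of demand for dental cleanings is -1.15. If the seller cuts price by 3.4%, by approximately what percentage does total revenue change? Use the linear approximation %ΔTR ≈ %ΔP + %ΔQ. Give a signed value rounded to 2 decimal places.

%ΔQ ≈ Ed × %ΔP = (-1.15) × (-3.4%) = +3.9100%
%ΔTR ≈ %ΔP + %ΔQ = (-3.4%) + (+3.9100%) = +0.5100%

+0.51%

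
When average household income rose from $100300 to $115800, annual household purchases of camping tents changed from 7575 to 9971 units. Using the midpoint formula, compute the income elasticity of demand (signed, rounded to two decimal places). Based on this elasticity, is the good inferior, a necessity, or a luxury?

1.90; luxury

%ΔQ = (9971 − 7575)/[( 7575 + 9971)/2] = 2396/8773 = 0.273110…
%ΔIncome = (115800 − 100300)/[( 100300 + 115800)/2] = 15500/108050 = 0.143452…
E_income = (2396/8773) / (15500/108050) = 1.9038…
E_income > 1 ⇒ normal good, luxury.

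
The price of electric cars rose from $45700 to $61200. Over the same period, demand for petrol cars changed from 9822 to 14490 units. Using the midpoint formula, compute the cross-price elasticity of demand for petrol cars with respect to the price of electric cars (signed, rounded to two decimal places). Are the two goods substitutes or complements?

%ΔQ_{petrol cars} = (14490 − 9822)/avg = 4668/12156 = 0.384007…
%ΔP_{electric cars} = (61200 − 45700)/avg = 15500/53450 = 0.289990…
E_cross = (4668/12156) / (15500/53450) = 1.3242…
E_cross > 0 ⇒ the goods are substitutes.

1.32; substitutes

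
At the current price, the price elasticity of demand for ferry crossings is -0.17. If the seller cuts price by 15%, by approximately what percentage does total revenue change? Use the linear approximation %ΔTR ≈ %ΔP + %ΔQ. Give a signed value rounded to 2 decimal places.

%ΔQ ≈ Ed × %ΔP = (-0.17) × (-15%) = +2.5500%
%ΔTR ≈ %ΔP + %ΔQ = (-15%) + (+2.5500%) = -12.4500%

-12.45%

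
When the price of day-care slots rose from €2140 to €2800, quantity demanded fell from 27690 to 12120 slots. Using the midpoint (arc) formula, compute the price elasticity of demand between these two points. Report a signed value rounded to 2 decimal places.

-2.93

%ΔQ = (12120 − 27690) / [(27690 + 12120)/2] = -15570/19905 = -0.782215…
%ΔP = (2800 − 2140) / [(2140 + 2800)/2] = 660/2470 = 0.267206…
Arc Ed = %ΔQ / %ΔP = (-15570/19905) / (660/2470) = -2.9273…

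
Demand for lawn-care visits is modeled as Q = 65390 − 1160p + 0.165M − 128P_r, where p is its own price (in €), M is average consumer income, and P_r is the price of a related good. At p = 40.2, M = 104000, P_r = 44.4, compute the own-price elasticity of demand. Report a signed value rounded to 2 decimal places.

At the given values, Q = 65390 − 1160(40.2) + 0.165(104000) − 128(44.4) = 30234.8.
∂Q/∂p = −1160.
E = (-1160) × (40.2/30234.8) = -1.5423…

-1.54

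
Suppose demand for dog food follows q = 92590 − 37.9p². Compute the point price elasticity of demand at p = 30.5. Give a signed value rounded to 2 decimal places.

dq/dp = −2·37.9·p = -2311.9. At p = 30.5, q = 57333.525.
Ed = (dq/dp)·(p/q) = (-2311.9) × (30.5/57333.525) = -1.2298…

-1.23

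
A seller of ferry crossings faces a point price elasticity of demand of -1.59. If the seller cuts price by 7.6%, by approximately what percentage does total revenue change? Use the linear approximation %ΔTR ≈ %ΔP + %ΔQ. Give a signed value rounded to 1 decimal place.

+4.5%

%ΔQ ≈ Ed × %ΔP = (-1.59) × (-7.6%) = +12.0840%
%ΔTR ≈ %ΔP + %ΔQ = (-7.6%) + (+12.0840%) = +4.4840%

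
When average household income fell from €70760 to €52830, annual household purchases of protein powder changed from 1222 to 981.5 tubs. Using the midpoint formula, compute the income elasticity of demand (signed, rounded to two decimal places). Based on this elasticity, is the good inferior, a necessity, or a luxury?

0.75; necessity

%ΔQ = (981.5 − 1222)/[( 1222 + 981.5)/2] = -240.5/1101.75 = -0.218289…
%ΔIncome = (52830 − 70760)/[( 70760 + 52830)/2] = -17930/61795 = -0.290152…
E_income = (-240.5/1101.75) / (-17930/61795) = 0.7523…
0 < E_income < 1 ⇒ normal good, necessity.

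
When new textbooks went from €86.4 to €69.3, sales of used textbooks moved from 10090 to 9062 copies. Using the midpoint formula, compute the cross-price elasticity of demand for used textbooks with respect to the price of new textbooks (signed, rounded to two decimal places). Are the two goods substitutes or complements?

%ΔQ_{used textbooks} = (9062 − 10090)/avg = -1028/9576 = -0.107351…
%ΔP_{new textbooks} = (69.3 − 86.4)/avg = -17.1/77.85 = -0.219653…
E_cross = (-1028/9576) / (-17.1/77.85) = 0.4887…
E_cross > 0 ⇒ the goods are substitutes.

0.49; substitutes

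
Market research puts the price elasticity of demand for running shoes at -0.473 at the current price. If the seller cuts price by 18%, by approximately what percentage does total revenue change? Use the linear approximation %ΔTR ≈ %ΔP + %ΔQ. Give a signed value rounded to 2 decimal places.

%ΔQ ≈ Ed × %ΔP = (-0.473) × (-18%) = +8.5140%
%ΔTR ≈ %ΔP + %ΔQ = (-18%) + (+8.5140%) = -9.4860%

-9.49%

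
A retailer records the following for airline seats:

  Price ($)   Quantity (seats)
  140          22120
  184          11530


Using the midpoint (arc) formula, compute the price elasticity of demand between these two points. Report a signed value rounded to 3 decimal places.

%ΔQ = (11530 − 22120) / [(22120 + 11530)/2] = -10590/16825 = -0.629420…
%ΔP = (184 − 140) / [(140 + 184)/2] = 44/162 = 0.271604…
Arc Ed = %ΔQ / %ΔP = (-10590/16825) / (44/162) = -2.31741…

-2.317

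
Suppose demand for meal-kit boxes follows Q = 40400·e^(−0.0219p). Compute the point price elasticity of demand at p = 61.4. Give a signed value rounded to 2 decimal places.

-1.34

dQ/dp = −0.0219·Q = -230.594. At p = 61.4, Q = 10529.4.
Ed = (dQ/dp)·(p/Q) = (-230.594) × (61.4/10529.4) = -1.3446…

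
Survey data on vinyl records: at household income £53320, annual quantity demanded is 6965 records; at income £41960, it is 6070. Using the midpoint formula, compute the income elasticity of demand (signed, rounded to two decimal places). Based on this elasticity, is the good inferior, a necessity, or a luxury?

0.58; necessity

%ΔQ = (6070 − 6965)/[( 6965 + 6070)/2] = -895/6517.5 = -0.137322…
%ΔIncome = (41960 − 53320)/[( 53320 + 41960)/2] = -11360/47640 = -0.238455…
E_income = (-895/6517.5) / (-11360/47640) = 0.5758…
0 < E_income < 1 ⇒ normal good, necessity.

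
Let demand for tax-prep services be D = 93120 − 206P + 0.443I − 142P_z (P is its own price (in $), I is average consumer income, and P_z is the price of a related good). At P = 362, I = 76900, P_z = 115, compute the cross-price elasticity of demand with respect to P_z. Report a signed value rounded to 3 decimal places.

-0.450

At the given values, D = 93120 − 206(362) + 0.443(76900) − 142(115) = 36284.7.
∂D/∂P_z = -142.
E = (-142) × (115/36284.7) = -0.45005…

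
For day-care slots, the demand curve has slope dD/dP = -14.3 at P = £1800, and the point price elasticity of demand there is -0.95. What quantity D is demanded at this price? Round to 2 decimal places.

27094.74

Ed = (dD/dP)·(P/D) ⇒ D = (dD/dP)·P/Ed = (-14.3)·1800/(-0.95) = 27094.7368…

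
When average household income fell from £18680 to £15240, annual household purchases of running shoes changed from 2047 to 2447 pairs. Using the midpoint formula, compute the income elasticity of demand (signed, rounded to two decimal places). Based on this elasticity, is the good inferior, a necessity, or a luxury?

%ΔQ = (2447 − 2047)/[( 2047 + 2447)/2] = 400/2247 = 0.178015…
%ΔIncome = (15240 − 18680)/[( 18680 + 15240)/2] = -3440/16960 = -0.202830…
E_income = (400/2247) / (-3440/16960) = -0.8776…
E_income < 0 ⇒ inferior good.

-0.88; inferior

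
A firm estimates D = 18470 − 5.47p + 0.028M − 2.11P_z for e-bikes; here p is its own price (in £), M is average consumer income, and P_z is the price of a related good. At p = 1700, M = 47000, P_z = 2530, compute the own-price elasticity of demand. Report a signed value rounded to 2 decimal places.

-1.81

At the given values, D = 18470 − 5.47(1700) + 0.028(47000) − 2.11(2530) = 5148.7.
∂D/∂p = −5.47.
E = (-5.47) × (1700/5148.7) = -1.8060…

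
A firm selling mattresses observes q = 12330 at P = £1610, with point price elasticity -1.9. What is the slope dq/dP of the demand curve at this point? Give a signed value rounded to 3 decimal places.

-14.551

Ed = (dq/dP)·(P/q) ⇒ dq/dP = Ed·q/P = (-1.9)·12330/1610 = -14.55093…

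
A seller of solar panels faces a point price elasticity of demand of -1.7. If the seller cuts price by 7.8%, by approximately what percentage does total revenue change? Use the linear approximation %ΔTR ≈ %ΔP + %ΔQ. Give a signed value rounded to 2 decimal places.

+5.46%

%ΔQ ≈ Ed × %ΔP = (-1.7) × (-7.8%) = +13.2600%
%ΔTR ≈ %ΔP + %ΔQ = (-7.8%) + (+13.2600%) = +5.4600%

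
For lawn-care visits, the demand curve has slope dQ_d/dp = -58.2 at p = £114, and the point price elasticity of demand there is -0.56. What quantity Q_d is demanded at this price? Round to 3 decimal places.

11847.857

Ed = (dQ_d/dp)·(p/Q_d) ⇒ Q_d = (dQ_d/dp)·p/Ed = (-58.2)·114/(-0.56) = 11847.85714…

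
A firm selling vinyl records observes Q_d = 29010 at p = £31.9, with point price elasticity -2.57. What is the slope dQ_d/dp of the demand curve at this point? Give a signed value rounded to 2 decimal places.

-2337.17

Ed = (dQ_d/dp)·(p/Q_d) ⇒ dQ_d/dp = Ed·Q_d/p = (-2.57)·29010/31.9 = -2337.1692…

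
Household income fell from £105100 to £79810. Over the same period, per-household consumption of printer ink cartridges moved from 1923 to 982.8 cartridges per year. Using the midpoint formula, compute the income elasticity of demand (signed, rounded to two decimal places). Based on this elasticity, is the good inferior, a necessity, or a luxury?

%ΔQ = (982.8 − 1923)/[( 1923 + 982.8)/2] = -940.2/1452.9 = -0.647119…
%ΔIncome = (79810 − 105100)/[( 105100 + 79810)/2] = -25290/92455 = -0.273538…
E_income = (-940.2/1452.9) / (-25290/92455) = 2.3657…
E_income > 1 ⇒ normal good, luxury.

2.37; luxury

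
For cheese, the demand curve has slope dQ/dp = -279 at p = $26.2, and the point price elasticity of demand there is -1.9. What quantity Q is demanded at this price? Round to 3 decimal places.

Ed = (dQ/dp)·(p/Q) ⇒ Q = (dQ/dp)·p/Ed = (-279)·26.2/(-1.9) = 3847.26315…

3847.263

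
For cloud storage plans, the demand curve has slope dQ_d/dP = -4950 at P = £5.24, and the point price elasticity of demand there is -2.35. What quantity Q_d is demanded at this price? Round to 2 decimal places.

11037.45

Ed = (dQ_d/dP)·(P/Q_d) ⇒ Q_d = (dQ_d/dP)·P/Ed = (-4950)·5.24/(-2.35) = 11037.4468…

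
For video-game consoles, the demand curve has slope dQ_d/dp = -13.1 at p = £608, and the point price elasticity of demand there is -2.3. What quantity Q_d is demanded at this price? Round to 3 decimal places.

3462.957

Ed = (dQ_d/dp)·(p/Q_d) ⇒ Q_d = (dQ_d/dp)·p/Ed = (-13.1)·608/(-2.3) = 3462.95652…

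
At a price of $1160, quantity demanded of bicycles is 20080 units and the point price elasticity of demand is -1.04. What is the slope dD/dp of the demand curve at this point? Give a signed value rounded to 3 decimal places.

-18.003

Ed = (dD/dp)·(p/D) ⇒ dD/dp = Ed·D/p = (-1.04)·20080/1160 = -18.00275…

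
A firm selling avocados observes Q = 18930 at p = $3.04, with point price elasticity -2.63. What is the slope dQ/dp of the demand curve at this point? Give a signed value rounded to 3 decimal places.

Ed = (dQ/dp)·(p/Q) ⇒ dQ/dp = Ed·Q/p = (-2.63)·18930/3.04 = -16376.94078…

-16376.941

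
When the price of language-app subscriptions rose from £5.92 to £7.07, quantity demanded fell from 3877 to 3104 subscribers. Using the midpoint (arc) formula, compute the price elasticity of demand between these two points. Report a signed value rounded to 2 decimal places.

-1.25

%ΔQ = (3104 − 3877) / [(3877 + 3104)/2] = -773/3490.5 = -0.221458…
%ΔP = (7.07 − 5.92) / [(5.92 + 7.07)/2] = 1.15/6.495 = 0.177059…
Arc Ed = %ΔQ / %ΔP = (-773/3490.5) / (1.15/6.495) = -1.2507…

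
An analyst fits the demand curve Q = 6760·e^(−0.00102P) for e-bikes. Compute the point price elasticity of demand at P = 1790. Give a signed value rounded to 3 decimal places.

-1.826

dQ/dP = −0.00102·Q = -1.11074. At P = 1790, Q = 1088.96.
Ed = (dQ/dP)·(P/Q) = (-1.11074) × (1790/1088.96) = -1.8258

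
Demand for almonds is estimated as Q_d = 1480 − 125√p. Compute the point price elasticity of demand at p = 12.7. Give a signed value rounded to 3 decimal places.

dQ_d/dp = −125/(2√p) = -17.5379. At p = 12.7, Q_d = 1034.54.
Ed = (dQ_d/dp)·(p/Q_d) = (-17.5379) × (12.7/1034.54) = -0.21529…

-0.215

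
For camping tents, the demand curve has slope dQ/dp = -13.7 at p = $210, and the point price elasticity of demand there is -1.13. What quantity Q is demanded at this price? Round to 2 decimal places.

2546.02

Ed = (dQ/dp)·(p/Q) ⇒ Q = (dQ/dp)·p/Ed = (-13.7)·210/(-1.13) = 2546.0176…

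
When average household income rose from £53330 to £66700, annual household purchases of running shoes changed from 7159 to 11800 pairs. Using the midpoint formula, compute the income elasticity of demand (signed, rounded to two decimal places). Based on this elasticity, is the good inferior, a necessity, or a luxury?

2.20; luxury

%ΔQ = (11800 − 7159)/[( 7159 + 11800)/2] = 4641/9479.5 = 0.489582…
%ΔIncome = (66700 − 53330)/[( 53330 + 66700)/2] = 13370/60015 = 0.222777…
E_income = (4641/9479.5) / (13370/60015) = 2.1976…
E_income > 1 ⇒ normal good, luxury.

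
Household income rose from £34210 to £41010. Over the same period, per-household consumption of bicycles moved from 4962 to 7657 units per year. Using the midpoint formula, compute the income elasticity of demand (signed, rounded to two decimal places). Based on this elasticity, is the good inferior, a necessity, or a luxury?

2.36; luxury

%ΔQ = (7657 − 4962)/[( 4962 + 7657)/2] = 2695/6309.5 = 0.427133…
%ΔIncome = (41010 − 34210)/[( 34210 + 41010)/2] = 6800/37610 = 0.180802…
E_income = (2695/6309.5) / (6800/37610) = 2.3624…
E_income > 1 ⇒ normal good, luxury.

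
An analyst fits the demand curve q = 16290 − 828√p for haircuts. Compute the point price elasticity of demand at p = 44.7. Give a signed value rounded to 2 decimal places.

-0.26

dq/dp = −828/(2√p) = -61.9222. At p = 44.7, q = 10754.2.
Ed = (dq/dp)·(p/q) = (-61.9222) × (44.7/10754.2) = -0.2573…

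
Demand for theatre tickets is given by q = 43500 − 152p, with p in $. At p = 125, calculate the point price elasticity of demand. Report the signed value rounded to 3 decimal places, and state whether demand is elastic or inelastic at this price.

dq/dp = −152. At p = 125, q = 43500 − 152(125) = 24500.
Ed = (dq/dp)·(p/q) = −152 × (125/24500) = -0.77551…
|Ed| = 0.776 < 1, so demand is inelastic.

-0.776; inelastic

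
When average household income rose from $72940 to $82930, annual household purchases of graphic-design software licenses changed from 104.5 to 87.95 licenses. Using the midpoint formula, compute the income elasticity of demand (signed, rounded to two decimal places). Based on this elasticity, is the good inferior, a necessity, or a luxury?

-1.34; inferior

%ΔQ = (87.95 − 104.5)/[( 104.5 + 87.95)/2] = -16.55/96.225 = -0.171992…
%ΔIncome = (82930 − 72940)/[( 72940 + 82930)/2] = 9990/77935 = 0.128183…
E_income = (-16.55/96.225) / (9990/77935) = -1.3417…
E_income < 0 ⇒ inferior good.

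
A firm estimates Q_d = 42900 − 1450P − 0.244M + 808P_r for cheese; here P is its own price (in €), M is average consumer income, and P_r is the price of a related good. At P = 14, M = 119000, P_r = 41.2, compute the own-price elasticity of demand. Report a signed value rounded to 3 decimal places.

-0.756

At the given values, Q_d = 42900 − 1450(14) − 0.244(119000) + 808(41.2) = 26853.6.
∂Q_d/∂P = −1450.
E = (-1450) × (14/26853.6) = -0.75595…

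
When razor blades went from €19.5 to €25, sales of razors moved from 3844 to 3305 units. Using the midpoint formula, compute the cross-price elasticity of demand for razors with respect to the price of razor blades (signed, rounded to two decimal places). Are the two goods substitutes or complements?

%ΔQ_{razors} = (3305 − 3844)/avg = -539/3574.5 = -0.150790…
%ΔP_{razor blades} = (25 − 19.5)/avg = 5.5/22.25 = 0.247191…
E_cross = (-539/3574.5) / (5.5/22.25) = -0.6100…
E_cross < 0 ⇒ the goods are complements.

-0.61; complements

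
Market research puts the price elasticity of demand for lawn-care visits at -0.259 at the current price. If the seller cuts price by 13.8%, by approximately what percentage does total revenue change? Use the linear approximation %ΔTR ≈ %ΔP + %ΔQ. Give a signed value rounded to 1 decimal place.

-10.2%

%ΔQ ≈ Ed × %ΔP = (-0.259) × (-13.8%) = +3.5742%
%ΔTR ≈ %ΔP + %ΔQ = (-13.8%) + (+3.5742%) = -10.2258%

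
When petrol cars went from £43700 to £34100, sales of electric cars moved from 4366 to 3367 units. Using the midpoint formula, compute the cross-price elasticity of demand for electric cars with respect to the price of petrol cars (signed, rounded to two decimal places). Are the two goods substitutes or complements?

1.05; substitutes

%ΔQ_{electric cars} = (3367 − 4366)/avg = -999/3866.5 = -0.258373…
%ΔP_{petrol cars} = (34100 − 43700)/avg = -9600/38900 = -0.246786…
E_cross = (-999/3866.5) / (-9600/38900) = 1.0469…
E_cross > 0 ⇒ the goods are substitutes.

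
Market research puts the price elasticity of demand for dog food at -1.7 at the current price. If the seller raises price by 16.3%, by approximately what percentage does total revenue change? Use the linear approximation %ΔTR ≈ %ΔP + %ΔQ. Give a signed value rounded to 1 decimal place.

-11.4%

%ΔQ ≈ Ed × %ΔP = (-1.7) × (+16.3%) = -27.7100%
%ΔTR ≈ %ΔP + %ΔQ = (+16.3%) + (-27.7100%) = -11.4100%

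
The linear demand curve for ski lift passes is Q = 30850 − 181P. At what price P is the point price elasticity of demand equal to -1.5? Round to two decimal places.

102.27

Ed = −181P/(30850 − 181P). Set this equal to -1.5:
181P = 1.5·(30850 − 181P) ⇒ 181P(1 + 1.5) = 1.5·30850
P = 1.5·30850 / (181·2.5) = 102.2651…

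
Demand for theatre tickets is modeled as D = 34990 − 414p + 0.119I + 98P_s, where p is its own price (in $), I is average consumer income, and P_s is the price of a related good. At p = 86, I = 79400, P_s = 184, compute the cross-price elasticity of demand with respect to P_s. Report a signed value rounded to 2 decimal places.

At the given values, D = 34990 − 414(86) + 0.119(79400) + 98(184) = 26866.6.
∂D/∂P_s = 98.
E = (98) × (184/26866.6) = 0.6711…

0.67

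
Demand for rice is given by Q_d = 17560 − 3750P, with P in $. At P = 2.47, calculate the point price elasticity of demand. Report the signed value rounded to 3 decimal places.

-1.116

dQ_d/dP = −3750. At P = 2.47, Q_d = 17560 − 3750(2.47) = 8297.5.
Ed = (dQ_d/dP)·(P/Q_d) = −3750 × (2.47/8297.5) = -1.11630…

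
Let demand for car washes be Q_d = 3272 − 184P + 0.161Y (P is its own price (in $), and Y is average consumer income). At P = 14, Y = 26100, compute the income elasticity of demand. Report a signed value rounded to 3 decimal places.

0.858

At the given values, Q_d = 3272 − 184(14) + 0.161(26100) = 4898.1.
∂Q_d/∂Y = 0.161.
E = (0.161) × (26100/4898.1) = 0.85790…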